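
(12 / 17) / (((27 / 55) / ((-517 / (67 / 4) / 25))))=-90992 / 51255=-1.78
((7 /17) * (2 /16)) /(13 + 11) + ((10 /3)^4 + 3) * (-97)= -1081005059 /88128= -12266.31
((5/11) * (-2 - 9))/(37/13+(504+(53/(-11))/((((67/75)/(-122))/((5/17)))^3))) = -1056518762585/66084091353631501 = -0.00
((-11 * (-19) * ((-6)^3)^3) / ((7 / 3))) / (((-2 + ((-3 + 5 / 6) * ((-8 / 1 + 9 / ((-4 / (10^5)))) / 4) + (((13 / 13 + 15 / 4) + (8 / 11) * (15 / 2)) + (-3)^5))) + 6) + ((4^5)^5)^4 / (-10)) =4170352158720 / 742405376447653507300386486661617122365257783127650289347210227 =0.00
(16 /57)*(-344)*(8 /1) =-44032 /57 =-772.49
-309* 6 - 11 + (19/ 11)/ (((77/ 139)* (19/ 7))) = -225526/ 121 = -1863.85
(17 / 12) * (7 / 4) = 2.48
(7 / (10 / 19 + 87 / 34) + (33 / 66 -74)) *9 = -641.08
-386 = -386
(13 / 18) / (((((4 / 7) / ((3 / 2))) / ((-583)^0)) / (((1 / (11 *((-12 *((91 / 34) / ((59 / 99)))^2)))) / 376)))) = -1006009 / 531196009344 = -0.00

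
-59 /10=-5.90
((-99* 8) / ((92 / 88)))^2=303595776 / 529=573905.06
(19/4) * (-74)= -351.50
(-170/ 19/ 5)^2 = 1156/ 361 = 3.20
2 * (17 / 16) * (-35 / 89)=-595 / 712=-0.84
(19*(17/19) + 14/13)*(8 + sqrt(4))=180.77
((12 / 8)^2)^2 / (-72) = -9 / 128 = -0.07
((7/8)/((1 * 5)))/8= 7/320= 0.02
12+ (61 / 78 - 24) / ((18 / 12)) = -407 / 117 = -3.48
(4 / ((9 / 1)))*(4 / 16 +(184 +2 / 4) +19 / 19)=82.56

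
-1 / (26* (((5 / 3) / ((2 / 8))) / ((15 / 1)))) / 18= -1 / 208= -0.00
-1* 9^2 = -81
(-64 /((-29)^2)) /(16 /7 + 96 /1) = -28 /36163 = -0.00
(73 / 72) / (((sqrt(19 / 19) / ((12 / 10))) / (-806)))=-29419 / 30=-980.63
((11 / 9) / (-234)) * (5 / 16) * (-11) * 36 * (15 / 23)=3025 / 7176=0.42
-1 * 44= -44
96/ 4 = 24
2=2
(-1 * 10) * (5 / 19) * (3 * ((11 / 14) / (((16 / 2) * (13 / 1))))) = -825 / 13832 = -0.06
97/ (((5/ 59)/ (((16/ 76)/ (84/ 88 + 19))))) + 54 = 2755694/ 41705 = 66.08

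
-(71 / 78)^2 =-5041 / 6084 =-0.83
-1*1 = -1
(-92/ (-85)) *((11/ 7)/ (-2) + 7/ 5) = 1978/ 2975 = 0.66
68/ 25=2.72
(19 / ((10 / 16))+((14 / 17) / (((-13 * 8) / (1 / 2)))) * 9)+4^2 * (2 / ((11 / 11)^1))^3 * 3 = 3662981 / 8840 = 414.36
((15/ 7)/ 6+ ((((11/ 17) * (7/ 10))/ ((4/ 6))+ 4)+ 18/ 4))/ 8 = 22697/ 19040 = 1.19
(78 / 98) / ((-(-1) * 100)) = 39 / 4900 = 0.01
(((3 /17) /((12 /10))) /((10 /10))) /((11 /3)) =15 /374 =0.04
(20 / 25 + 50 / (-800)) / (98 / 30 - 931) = -177 / 222656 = -0.00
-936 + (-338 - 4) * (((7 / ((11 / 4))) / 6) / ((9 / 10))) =-36208 / 33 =-1097.21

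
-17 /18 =-0.94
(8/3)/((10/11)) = 44/15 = 2.93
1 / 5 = 0.20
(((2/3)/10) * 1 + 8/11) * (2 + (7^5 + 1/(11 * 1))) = 4844380/363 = 13345.40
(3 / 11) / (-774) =-1 / 2838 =-0.00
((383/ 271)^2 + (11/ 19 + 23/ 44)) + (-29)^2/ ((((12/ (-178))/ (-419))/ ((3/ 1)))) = 15680868.60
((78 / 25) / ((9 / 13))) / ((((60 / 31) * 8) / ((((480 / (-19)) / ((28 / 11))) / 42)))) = -57629 / 837900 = -0.07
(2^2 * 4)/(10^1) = 8/5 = 1.60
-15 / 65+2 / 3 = 17 / 39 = 0.44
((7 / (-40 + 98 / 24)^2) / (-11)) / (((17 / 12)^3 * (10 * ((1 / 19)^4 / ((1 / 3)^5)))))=-467070464 / 50195408615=-0.01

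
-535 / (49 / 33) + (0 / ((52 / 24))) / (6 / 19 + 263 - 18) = -17655 / 49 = -360.31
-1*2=-2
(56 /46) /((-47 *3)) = -28 /3243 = -0.01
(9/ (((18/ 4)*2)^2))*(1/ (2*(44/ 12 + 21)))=1/ 444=0.00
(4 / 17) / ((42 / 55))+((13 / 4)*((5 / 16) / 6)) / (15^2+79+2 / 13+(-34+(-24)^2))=10332037 / 33510400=0.31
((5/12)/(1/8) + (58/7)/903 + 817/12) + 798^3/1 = 4282853923353/8428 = 508169663.43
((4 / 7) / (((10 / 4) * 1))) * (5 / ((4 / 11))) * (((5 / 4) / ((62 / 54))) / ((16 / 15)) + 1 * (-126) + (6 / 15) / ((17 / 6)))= -231579777 / 590240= -392.35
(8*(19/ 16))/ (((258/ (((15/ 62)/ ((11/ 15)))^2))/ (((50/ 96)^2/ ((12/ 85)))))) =630859375/ 81921359872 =0.01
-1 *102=-102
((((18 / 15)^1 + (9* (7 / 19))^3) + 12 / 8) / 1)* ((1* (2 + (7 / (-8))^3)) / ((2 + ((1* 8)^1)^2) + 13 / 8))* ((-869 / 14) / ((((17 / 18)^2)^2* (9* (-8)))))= 1158633103587003 / 1388454867963520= 0.83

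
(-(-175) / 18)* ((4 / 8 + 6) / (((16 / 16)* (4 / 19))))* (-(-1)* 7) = 302575 / 144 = 2101.22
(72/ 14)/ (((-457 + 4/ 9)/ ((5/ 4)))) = -405/ 28763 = -0.01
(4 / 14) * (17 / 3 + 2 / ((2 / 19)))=148 / 21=7.05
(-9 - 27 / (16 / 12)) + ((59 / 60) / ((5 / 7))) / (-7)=-4417 / 150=-29.45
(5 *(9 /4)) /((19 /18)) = 405 /38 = 10.66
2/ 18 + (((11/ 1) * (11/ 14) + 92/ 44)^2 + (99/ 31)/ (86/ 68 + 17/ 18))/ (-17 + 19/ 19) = -128464364909/ 17891729856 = -7.18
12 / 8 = 3 / 2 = 1.50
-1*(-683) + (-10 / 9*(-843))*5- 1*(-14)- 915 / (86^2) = 119376091 / 22188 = 5380.21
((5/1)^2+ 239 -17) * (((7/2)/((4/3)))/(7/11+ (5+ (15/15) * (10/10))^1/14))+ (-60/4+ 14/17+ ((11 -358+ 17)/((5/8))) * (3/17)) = 5592583/11152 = 501.49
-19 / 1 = -19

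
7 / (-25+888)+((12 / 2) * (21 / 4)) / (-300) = -16723 / 172600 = -0.10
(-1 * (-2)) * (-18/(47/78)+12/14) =-19092/329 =-58.03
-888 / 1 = -888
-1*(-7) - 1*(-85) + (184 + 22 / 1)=298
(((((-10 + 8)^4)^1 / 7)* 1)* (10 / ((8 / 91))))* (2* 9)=4680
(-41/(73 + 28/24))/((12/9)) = -369/890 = -0.41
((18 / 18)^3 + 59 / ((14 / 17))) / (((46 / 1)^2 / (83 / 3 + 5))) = 1.12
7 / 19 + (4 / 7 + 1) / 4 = 405 / 532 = 0.76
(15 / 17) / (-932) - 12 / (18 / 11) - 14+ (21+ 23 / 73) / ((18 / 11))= -86486407 / 10409508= -8.31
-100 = -100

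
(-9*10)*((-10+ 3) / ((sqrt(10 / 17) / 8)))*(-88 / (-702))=2464*sqrt(170) / 39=823.76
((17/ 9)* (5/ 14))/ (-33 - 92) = -0.01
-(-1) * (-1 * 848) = -848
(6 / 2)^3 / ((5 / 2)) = 54 / 5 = 10.80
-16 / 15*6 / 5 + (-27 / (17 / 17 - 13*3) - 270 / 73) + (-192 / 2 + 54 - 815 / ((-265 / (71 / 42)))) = -1584990767 / 38593275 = -41.07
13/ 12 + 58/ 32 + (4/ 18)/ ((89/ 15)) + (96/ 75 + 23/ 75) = 482731/ 106800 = 4.52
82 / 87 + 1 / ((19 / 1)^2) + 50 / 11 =1896929 / 345477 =5.49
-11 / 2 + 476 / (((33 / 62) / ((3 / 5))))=58419 / 110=531.08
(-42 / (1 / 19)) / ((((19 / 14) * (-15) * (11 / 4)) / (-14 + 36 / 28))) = -9968 / 55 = -181.24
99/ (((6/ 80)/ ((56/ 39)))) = 24640/ 13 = 1895.38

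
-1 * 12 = -12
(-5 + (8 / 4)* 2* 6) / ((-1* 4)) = -19 / 4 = -4.75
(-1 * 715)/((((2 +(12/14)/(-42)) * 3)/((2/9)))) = -70070/2619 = -26.75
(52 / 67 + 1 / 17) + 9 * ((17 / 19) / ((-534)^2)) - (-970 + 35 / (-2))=677675043509 / 685673444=988.33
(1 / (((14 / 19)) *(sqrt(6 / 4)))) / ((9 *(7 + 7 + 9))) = 19 *sqrt(6) / 8694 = 0.01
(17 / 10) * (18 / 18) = 1.70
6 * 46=276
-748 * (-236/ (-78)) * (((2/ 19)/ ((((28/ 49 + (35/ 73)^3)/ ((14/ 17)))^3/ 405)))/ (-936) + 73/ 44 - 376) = 1676354049495844101629490357974/ 1978273280464841238284601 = 847382.45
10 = 10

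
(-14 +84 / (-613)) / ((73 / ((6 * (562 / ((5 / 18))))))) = -525991536 / 223745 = -2350.85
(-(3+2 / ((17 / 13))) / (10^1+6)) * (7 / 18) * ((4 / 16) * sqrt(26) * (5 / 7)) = -385 * sqrt(26) / 19584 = -0.10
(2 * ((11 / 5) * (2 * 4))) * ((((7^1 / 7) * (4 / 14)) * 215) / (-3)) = -15136 / 21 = -720.76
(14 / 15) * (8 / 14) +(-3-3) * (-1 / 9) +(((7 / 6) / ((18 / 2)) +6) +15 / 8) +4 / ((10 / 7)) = 2593 / 216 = 12.00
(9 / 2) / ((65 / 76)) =342 / 65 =5.26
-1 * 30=-30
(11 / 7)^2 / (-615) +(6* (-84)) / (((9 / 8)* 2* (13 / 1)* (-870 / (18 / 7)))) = 106595 / 2272179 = 0.05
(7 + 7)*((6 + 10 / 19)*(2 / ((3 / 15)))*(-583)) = -10120880 / 19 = -532677.89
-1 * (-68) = 68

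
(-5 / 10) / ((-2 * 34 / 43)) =43 / 136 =0.32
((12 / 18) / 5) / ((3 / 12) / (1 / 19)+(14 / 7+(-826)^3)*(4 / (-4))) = 8 / 33813598725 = 0.00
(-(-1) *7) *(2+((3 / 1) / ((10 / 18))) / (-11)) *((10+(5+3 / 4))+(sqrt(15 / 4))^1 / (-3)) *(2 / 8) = 36603 / 880-581 *sqrt(15) / 1320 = 39.89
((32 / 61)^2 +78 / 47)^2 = 114491549956 / 30585462769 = 3.74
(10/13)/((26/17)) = 0.50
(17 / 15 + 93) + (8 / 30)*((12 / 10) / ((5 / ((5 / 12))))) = 2354 / 25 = 94.16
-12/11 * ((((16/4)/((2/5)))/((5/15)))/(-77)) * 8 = 2880/847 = 3.40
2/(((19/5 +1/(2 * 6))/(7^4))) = 288120/233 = 1236.57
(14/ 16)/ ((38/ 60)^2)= 1575/ 722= 2.18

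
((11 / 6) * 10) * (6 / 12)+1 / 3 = 19 / 2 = 9.50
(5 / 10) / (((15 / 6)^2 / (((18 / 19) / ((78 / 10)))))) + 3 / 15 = 259 / 1235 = 0.21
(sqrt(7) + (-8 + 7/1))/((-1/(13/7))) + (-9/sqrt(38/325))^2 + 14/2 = 186631/266- 13 * sqrt(7)/7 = 696.71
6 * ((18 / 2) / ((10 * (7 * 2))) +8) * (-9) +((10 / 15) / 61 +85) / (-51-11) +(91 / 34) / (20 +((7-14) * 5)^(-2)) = -8025885209977 / 18378118430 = -436.71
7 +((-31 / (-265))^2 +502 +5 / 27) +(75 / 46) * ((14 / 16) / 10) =710791813667 / 1395511200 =509.34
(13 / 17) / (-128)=-13 / 2176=-0.01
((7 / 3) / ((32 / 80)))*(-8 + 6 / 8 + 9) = 245 / 24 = 10.21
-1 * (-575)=575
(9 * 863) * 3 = 23301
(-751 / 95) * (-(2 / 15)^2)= 3004 / 21375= 0.14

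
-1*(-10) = 10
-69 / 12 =-23 / 4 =-5.75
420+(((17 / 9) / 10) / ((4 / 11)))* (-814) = -509 / 180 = -2.83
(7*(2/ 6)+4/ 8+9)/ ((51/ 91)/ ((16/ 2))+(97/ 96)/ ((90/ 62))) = 4651920/ 301177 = 15.45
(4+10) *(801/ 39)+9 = 3855/ 13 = 296.54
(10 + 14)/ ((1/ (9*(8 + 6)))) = 3024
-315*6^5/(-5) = 489888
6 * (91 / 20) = 273 / 10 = 27.30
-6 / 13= -0.46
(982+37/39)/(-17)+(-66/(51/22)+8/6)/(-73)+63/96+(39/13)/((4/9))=-25834751/516256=-50.04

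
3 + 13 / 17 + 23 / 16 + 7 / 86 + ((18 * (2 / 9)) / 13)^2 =10630829 / 1976624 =5.38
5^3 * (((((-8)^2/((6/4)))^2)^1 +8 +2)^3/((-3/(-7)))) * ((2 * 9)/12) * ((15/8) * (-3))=-2445035985231875/162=-15092814723653.55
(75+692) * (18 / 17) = 13806 / 17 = 812.12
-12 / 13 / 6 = -2 / 13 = -0.15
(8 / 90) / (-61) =-4 / 2745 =-0.00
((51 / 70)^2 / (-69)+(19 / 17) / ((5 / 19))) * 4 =16.96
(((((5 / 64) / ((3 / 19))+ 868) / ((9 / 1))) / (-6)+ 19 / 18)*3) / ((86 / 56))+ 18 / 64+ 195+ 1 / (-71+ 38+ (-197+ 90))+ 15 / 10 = 13606037 / 81270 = 167.42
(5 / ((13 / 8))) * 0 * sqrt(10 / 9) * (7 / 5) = 0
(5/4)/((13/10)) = 25/26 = 0.96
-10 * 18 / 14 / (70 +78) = -0.09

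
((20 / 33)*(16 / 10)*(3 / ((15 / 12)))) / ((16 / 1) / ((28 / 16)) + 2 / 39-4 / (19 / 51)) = -331968 / 220055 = -1.51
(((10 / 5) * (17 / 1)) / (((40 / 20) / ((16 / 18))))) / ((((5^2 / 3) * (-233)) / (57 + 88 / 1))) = -1.13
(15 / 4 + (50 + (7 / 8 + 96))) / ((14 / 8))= 1205 / 14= 86.07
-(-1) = 1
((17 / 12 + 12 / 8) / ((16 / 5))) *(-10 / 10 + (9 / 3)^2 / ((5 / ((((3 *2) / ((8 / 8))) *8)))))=14945 / 192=77.84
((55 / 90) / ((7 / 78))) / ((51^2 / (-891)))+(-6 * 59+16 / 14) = -718549 / 2023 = -355.19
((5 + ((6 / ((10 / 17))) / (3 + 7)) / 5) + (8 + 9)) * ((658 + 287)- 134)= 4501861 / 250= 18007.44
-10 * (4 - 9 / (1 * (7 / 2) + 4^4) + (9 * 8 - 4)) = -124500 / 173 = -719.65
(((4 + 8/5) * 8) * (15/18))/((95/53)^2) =314608/27075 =11.62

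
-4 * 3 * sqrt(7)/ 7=-12 * sqrt(7)/ 7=-4.54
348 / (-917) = -348 / 917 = -0.38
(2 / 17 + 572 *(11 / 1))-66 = 105844 / 17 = 6226.12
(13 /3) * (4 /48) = 13 /36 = 0.36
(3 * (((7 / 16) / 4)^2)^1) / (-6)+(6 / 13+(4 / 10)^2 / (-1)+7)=19423691 / 2662400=7.30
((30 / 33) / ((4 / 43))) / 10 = 43 / 44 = 0.98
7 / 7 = 1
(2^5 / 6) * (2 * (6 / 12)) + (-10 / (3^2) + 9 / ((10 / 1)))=461 / 90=5.12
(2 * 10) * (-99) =-1980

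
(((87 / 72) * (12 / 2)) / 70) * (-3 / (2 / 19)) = -1653 / 560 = -2.95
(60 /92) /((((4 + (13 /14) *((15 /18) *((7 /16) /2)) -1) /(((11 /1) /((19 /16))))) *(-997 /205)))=-207820800 /530233513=-0.39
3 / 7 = 0.43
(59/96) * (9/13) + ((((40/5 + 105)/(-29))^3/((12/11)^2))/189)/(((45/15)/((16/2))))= -14285930837/51774139872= -0.28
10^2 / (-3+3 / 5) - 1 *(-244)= 202.33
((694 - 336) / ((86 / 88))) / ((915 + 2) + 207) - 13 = -153141 / 12083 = -12.67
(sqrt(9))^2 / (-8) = -9 / 8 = -1.12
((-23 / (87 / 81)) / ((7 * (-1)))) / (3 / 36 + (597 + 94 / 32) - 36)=29808 / 5495819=0.01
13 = 13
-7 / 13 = -0.54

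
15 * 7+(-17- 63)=25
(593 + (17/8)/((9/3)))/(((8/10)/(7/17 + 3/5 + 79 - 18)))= 25035493/544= 46021.13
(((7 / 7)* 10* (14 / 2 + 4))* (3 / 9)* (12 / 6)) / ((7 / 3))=31.43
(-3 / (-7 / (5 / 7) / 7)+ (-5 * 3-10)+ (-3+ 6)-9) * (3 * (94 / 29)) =-280.61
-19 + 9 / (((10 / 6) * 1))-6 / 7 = -14.46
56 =56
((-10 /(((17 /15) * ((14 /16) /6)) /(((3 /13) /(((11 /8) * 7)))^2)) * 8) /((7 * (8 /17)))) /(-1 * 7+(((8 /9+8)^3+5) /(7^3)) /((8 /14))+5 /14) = 12093235200 /434380459513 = 0.03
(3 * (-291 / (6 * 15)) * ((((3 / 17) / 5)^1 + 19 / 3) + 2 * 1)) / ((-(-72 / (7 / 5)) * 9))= -724493 / 4131000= -0.18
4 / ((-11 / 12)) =-48 / 11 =-4.36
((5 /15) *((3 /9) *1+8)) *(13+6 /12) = 75 /2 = 37.50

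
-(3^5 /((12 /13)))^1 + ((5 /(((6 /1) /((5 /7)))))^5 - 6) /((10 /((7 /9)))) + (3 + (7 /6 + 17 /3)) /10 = -441465216071 /1680315840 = -262.73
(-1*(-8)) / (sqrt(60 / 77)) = 4*sqrt(1155) / 15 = 9.06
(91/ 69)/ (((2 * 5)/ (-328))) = -14924/ 345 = -43.26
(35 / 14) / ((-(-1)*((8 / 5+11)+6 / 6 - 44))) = -25 / 304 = -0.08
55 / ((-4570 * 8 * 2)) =-11 / 14624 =-0.00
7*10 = 70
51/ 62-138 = -8505/ 62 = -137.18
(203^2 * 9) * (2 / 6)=123627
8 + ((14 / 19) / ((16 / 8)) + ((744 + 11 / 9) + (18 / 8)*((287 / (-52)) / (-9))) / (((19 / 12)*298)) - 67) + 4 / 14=-350963407 / 6182904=-56.76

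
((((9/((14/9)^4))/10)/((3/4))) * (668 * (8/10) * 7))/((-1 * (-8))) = 95.83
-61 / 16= -3.81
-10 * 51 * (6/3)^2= -2040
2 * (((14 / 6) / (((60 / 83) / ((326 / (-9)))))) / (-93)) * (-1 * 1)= -94703 / 37665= -2.51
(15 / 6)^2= 25 / 4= 6.25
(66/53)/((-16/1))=-33/424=-0.08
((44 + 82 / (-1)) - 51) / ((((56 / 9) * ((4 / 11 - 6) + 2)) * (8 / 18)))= 79299 / 8960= 8.85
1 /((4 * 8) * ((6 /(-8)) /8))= -1 /3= -0.33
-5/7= -0.71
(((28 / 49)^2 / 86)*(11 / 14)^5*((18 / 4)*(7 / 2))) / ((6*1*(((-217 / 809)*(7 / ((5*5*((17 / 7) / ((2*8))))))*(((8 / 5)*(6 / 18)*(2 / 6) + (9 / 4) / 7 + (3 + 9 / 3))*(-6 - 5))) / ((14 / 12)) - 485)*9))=-0.00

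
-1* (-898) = 898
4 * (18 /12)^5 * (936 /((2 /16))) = 227448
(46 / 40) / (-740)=-23 / 14800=-0.00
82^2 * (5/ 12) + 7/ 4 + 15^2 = 36341/ 12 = 3028.42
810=810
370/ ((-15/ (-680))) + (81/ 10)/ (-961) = 483574957/ 28830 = 16773.32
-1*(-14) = 14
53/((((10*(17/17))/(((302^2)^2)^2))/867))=1589719549821415144595328/5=317943909964283028919065.60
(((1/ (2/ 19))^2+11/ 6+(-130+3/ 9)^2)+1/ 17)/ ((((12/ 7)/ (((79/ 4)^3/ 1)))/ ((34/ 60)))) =35707626286787/ 829440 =43050282.46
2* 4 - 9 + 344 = 343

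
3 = 3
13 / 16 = 0.81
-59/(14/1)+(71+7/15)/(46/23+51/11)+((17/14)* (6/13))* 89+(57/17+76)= 460035923/3387930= 135.79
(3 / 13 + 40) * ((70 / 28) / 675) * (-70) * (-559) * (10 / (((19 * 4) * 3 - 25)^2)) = 224890 / 158949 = 1.41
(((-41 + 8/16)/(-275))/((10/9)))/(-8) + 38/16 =103771/44000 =2.36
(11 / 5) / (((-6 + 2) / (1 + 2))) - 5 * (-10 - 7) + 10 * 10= 3667 / 20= 183.35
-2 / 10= -1 / 5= -0.20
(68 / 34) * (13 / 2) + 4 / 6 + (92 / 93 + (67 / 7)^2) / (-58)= 1063399 / 88102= 12.07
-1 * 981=-981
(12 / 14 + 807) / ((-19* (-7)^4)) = -5655 / 319333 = -0.02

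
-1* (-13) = 13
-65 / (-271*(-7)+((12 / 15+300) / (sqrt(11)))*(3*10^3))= 1356355 / 814286175301 - 58656000*sqrt(11) / 814286175301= -0.00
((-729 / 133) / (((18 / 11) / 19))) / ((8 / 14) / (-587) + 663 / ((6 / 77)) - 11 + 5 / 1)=-174339 / 23291179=-0.01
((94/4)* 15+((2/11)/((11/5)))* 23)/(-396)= -85765/95832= -0.89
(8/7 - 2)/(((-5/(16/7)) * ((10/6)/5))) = 288/245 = 1.18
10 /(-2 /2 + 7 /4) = 40 /3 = 13.33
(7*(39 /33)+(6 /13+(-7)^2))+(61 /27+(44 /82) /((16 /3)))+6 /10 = 384317689 /6332040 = 60.69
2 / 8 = 1 / 4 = 0.25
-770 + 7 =-763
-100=-100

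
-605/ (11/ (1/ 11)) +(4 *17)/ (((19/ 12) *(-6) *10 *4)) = -492/ 95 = -5.18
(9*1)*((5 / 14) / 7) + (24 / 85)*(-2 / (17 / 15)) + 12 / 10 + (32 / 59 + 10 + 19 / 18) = 479699996 / 37597455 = 12.76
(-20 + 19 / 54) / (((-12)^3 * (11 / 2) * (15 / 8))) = 1061 / 962280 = 0.00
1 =1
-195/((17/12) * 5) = -27.53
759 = 759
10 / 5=2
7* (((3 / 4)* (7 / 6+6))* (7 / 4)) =2107 / 32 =65.84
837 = 837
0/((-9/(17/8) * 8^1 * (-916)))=0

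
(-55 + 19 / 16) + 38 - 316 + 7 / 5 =-26433 / 80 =-330.41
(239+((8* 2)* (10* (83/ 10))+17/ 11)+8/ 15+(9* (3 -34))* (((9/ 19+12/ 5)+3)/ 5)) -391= 13328879/ 15675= 850.33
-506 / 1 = -506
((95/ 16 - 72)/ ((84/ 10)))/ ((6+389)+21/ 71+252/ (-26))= -696865/ 34167552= -0.02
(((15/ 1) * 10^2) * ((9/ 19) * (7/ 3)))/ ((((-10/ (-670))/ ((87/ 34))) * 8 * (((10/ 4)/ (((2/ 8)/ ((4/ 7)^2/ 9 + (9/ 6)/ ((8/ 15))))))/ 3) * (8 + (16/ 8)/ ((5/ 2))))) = 60730165125/ 142837706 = 425.17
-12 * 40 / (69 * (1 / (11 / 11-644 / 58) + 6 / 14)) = -82040 / 3887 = -21.11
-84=-84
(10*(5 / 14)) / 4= 25 / 28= 0.89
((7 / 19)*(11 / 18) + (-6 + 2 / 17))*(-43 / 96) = 1414313 / 558144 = 2.53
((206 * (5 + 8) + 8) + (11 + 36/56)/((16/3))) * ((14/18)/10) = 602153/2880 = 209.08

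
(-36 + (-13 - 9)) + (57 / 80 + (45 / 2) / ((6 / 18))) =817 / 80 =10.21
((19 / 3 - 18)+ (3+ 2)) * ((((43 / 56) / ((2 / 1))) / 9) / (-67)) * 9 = 215 / 5628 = 0.04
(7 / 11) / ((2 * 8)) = 7 / 176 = 0.04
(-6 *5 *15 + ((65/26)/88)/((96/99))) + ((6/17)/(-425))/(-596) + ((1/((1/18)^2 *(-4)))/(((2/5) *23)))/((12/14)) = -5834566325211/12677158400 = -460.24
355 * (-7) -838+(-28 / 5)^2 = -82291 / 25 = -3291.64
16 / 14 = 8 / 7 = 1.14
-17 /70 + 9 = 613 /70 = 8.76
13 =13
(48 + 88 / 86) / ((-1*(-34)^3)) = 31 / 24854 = 0.00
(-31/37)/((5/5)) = -31/37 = -0.84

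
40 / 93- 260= -24140 / 93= -259.57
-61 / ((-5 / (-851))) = -51911 / 5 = -10382.20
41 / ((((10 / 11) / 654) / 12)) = 1769724 / 5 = 353944.80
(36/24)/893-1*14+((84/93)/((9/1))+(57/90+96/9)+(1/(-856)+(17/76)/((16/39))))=-17521394671/8530793280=-2.05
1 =1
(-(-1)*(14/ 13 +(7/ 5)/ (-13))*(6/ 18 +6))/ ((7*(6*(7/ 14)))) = 19/ 65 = 0.29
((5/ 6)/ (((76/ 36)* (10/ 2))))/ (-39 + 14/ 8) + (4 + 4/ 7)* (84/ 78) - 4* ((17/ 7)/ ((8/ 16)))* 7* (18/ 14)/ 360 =5713059/ 1288105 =4.44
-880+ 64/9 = -7856/9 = -872.89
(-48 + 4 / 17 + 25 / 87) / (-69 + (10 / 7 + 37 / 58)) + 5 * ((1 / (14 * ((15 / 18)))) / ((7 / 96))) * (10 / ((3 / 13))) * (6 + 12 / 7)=934339767638 / 475372275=1965.49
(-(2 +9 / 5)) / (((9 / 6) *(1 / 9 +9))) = -57 / 205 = -0.28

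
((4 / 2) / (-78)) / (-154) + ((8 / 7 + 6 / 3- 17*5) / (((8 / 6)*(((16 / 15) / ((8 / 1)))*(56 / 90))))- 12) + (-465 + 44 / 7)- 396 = -1080793745 / 672672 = -1606.72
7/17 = 0.41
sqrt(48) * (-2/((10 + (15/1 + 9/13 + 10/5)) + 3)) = -104 * sqrt(3)/399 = -0.45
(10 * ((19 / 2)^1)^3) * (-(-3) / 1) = 102885 / 4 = 25721.25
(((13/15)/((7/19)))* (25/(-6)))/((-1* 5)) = 247/126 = 1.96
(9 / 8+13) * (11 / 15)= 1243 / 120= 10.36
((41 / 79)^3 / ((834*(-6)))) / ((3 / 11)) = -758131 / 7401501468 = -0.00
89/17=5.24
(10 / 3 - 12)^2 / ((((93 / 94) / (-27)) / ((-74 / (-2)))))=-2351128 / 31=-75842.84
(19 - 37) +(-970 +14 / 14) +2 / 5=-986.60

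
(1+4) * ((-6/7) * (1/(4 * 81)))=-5/378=-0.01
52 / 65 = 4 / 5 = 0.80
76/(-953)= -76/953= -0.08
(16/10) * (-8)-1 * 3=-79/5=-15.80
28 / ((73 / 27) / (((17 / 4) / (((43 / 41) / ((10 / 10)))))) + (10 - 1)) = 526932 / 181927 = 2.90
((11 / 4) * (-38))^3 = -9129329 / 8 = -1141166.12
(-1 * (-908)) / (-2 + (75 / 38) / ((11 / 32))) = 94886 / 391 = 242.68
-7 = -7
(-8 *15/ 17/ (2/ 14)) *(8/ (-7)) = 960/ 17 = 56.47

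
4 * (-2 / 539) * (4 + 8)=-96 / 539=-0.18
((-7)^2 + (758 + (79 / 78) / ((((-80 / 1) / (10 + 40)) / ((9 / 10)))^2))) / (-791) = -5373525 / 5264896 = -1.02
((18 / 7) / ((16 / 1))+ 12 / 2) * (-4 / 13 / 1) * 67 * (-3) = 69345 / 182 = 381.02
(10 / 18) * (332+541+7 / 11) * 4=192200 / 99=1941.41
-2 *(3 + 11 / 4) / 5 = -23 / 10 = -2.30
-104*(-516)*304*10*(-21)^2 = 71944104960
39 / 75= 13 / 25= 0.52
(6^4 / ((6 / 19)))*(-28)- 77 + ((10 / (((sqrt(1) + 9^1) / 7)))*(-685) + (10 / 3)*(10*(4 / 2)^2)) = -358952 / 3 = -119650.67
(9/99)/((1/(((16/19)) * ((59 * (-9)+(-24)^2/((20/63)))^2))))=658846224/5225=126094.97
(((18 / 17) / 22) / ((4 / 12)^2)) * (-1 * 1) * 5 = -405 / 187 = -2.17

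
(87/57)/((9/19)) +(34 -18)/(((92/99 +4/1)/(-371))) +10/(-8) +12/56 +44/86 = -794207431/660996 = -1201.53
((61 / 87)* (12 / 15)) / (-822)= -122 / 178785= -0.00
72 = 72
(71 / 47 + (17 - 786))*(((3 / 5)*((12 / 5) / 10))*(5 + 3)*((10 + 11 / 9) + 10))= -110236032 / 5875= -18763.58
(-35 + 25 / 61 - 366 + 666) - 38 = 13872 / 61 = 227.41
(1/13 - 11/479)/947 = 336/5896969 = 0.00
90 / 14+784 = 5533 / 7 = 790.43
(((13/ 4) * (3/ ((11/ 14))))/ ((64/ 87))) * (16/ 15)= 7917/ 440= 17.99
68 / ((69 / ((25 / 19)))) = 1700 / 1311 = 1.30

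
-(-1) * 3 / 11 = 3 / 11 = 0.27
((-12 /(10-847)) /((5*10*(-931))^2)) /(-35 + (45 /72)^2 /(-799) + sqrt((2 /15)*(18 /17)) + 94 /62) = -387756566464 /1962140294982444897450375-9536659456*sqrt(255) /68674910324385571410763125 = -0.00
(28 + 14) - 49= -7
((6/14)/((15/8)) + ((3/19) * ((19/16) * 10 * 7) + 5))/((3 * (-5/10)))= -1713/140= -12.24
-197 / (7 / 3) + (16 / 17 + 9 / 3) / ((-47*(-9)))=-4249412 / 50337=-84.42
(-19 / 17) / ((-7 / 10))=190 / 119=1.60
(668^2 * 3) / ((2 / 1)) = 669336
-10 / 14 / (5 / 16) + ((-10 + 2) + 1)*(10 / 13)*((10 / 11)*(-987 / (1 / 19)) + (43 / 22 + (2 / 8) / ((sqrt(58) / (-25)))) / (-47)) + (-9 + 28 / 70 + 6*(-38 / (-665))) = 1962877466 / 21385 - 875*sqrt(58) / 70876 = 91787.49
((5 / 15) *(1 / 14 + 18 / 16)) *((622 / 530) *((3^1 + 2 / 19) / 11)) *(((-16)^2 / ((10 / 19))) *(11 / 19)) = 19670128 / 528675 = 37.21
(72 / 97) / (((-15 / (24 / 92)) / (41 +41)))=-1.06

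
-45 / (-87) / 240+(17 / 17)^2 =465 / 464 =1.00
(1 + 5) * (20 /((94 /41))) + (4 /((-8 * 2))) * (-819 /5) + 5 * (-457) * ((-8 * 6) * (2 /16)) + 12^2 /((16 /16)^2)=13110453 /940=13947.29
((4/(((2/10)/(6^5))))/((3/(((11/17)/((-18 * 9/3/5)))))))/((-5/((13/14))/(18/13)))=95040/119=798.66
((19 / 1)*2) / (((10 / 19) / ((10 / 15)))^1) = 722 / 15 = 48.13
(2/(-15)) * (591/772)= -197/1930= -0.10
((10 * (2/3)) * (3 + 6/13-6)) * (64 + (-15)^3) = 728420/13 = 56032.31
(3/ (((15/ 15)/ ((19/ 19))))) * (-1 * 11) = -33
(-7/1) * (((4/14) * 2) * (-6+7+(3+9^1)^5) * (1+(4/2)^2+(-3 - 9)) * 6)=41803944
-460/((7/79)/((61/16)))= -19792.32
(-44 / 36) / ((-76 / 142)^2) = -55451 / 12996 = -4.27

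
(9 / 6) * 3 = 9 / 2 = 4.50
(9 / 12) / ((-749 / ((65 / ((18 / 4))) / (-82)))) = 65 / 368508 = 0.00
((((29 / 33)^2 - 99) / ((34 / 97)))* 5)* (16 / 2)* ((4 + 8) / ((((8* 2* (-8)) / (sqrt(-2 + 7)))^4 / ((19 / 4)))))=-0.06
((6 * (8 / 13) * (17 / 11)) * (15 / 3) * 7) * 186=5312160 / 143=37147.97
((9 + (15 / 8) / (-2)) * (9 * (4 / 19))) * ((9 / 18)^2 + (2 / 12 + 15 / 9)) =9675 / 304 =31.83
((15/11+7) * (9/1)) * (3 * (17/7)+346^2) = 693916164/77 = 9011898.23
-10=-10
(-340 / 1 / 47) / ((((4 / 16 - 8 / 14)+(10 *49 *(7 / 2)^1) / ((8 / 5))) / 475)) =-9044000 / 2820329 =-3.21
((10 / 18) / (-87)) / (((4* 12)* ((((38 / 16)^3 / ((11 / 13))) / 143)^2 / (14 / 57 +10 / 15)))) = -62368317440 / 6299114144733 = -0.01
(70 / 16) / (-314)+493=1238381 / 2512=492.99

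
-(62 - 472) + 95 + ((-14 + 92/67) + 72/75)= 826333/1675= 493.33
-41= -41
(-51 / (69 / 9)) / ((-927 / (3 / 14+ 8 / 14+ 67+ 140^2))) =4680933 / 33166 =141.14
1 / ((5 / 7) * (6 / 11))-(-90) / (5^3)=493 / 150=3.29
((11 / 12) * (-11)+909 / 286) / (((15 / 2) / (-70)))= 82943 / 1287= 64.45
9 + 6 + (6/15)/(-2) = 74/5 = 14.80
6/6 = 1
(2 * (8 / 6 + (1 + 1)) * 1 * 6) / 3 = 40 / 3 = 13.33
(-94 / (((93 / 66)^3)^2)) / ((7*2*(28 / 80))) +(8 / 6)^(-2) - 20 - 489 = -355477513557975 / 695802885904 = -510.89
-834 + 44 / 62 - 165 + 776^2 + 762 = 18660131 / 31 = 601939.71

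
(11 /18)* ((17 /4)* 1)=187 /72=2.60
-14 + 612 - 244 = 354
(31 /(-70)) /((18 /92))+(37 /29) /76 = -2.25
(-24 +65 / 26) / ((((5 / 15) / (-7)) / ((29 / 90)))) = 8729 / 60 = 145.48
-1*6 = -6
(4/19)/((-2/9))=-18/19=-0.95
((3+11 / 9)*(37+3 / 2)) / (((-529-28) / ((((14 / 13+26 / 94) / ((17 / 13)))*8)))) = -9679208 / 4005387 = -2.42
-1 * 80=-80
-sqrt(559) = -23.64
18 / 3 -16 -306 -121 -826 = -1263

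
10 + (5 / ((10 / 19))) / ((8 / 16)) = 29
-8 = -8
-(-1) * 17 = 17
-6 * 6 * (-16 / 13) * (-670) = -385920 / 13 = -29686.15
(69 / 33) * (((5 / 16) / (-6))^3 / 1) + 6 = 58389701 / 9732096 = 6.00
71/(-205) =-71/205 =-0.35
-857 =-857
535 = 535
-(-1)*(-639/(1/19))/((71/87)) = -14877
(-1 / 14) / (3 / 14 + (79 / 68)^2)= -2312 / 50623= -0.05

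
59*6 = 354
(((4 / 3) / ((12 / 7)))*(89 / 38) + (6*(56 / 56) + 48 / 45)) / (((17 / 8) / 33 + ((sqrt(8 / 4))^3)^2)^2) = 58850528 / 430600895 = 0.14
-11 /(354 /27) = -99 /118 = -0.84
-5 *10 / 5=-10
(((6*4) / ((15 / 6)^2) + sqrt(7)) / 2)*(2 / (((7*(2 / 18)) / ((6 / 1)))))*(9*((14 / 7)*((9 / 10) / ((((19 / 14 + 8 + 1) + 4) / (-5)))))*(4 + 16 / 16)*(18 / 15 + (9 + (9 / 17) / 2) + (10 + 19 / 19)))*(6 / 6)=-510743232 / 28475- 5320242*sqrt(7) / 1139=-30294.79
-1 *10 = -10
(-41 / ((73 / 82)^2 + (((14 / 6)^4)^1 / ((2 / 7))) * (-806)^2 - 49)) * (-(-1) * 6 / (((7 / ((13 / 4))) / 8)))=-3483543024 / 256954200827219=-0.00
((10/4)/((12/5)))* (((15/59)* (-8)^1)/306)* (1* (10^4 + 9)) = -1251125/18054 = -69.30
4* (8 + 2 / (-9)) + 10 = 370 / 9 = 41.11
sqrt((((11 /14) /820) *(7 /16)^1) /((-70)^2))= sqrt(4510) /229600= 0.00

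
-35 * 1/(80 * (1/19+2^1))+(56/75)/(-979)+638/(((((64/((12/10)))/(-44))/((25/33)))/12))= -24360566941/5090800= -4785.21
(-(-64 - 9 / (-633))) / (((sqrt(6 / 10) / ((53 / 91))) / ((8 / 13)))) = 5724424*sqrt(15) / 748839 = 29.61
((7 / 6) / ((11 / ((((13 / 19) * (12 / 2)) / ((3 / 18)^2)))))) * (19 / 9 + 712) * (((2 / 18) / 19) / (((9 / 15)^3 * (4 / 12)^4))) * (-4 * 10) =-11697140000 / 11913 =-981880.30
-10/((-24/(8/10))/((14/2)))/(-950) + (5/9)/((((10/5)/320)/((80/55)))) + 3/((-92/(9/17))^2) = 14871992582987/115027664400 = 129.29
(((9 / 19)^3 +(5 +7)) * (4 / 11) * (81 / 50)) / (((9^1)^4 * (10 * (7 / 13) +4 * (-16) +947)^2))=9355502 / 6792756137583075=0.00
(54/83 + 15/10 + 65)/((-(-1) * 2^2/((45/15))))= 33441/664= 50.36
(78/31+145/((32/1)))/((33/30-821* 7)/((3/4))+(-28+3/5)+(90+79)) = -34955/37297216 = -0.00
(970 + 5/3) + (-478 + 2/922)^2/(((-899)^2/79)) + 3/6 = 1024890357308419/1030558108326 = 994.50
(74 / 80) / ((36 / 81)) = 333 / 160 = 2.08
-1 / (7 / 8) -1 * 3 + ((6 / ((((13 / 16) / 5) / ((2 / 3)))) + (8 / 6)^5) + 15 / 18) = 1128641 / 44226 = 25.52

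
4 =4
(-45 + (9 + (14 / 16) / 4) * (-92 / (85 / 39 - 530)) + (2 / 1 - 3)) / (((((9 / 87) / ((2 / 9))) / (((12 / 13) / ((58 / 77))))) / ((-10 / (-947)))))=-24474835 / 19833021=-1.23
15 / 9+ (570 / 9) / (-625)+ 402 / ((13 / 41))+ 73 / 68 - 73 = 396966283 / 331500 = 1197.49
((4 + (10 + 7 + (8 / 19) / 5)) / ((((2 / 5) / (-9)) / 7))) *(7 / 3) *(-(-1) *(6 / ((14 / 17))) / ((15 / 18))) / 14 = -919377 / 190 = -4838.83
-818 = -818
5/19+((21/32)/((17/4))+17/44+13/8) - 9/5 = 11173/17765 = 0.63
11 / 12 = 0.92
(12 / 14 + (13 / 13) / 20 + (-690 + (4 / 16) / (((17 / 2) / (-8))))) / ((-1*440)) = 1640601 / 1047200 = 1.57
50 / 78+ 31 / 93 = 0.97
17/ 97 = 0.18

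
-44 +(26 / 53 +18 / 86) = -98681 / 2279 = -43.30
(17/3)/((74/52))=442/111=3.98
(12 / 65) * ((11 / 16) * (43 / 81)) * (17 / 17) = 0.07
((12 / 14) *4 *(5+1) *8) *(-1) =-1152 / 7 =-164.57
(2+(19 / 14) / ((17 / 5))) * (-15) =-8565 / 238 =-35.99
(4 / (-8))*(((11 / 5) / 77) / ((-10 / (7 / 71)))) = 1 / 7100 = 0.00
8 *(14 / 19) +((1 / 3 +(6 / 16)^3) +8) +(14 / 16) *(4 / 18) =1267337 / 87552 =14.48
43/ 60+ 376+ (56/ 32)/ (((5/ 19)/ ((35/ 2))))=59171/ 120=493.09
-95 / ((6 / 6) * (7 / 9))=-855 / 7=-122.14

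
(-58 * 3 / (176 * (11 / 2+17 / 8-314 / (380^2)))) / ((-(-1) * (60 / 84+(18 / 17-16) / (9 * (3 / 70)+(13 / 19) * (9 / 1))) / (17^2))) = 248684342495 / 10410303904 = 23.89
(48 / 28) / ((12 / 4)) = 4 / 7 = 0.57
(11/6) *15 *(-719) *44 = -869990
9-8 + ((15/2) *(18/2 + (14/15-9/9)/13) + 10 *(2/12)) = 2735/39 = 70.13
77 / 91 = 11 / 13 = 0.85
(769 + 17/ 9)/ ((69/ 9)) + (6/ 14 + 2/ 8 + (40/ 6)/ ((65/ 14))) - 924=-6876215/ 8372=-821.33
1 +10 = 11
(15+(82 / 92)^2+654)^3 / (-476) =-2846895803405624125 / 4509765322496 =-631273.60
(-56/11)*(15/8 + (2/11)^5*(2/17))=-287479619/30116537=-9.55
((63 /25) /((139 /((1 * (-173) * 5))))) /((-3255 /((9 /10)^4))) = 3405159 /1077250000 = 0.00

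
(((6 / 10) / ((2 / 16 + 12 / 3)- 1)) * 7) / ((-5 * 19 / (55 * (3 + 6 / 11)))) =-6552 / 2375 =-2.76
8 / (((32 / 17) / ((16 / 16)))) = 4.25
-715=-715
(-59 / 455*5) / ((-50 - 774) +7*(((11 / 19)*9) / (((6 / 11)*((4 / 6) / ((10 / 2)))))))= 4484 / 2230319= 0.00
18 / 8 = 9 / 4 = 2.25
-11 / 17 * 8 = -88 / 17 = -5.18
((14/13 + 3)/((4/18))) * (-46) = -10971/13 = -843.92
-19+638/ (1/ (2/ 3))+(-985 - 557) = -3407/ 3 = -1135.67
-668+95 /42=-27961 /42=-665.74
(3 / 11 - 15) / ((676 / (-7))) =567 / 3718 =0.15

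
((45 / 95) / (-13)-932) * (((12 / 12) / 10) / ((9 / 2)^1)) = -230213 / 11115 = -20.71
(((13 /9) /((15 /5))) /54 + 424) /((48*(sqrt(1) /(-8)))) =-618205 /8748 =-70.67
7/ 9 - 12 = -101/ 9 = -11.22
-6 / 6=-1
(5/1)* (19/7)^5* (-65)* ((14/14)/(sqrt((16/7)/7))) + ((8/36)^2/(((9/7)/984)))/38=-3715404350407/44341668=-83790.36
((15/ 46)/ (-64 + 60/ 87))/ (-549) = 145/ 15455448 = 0.00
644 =644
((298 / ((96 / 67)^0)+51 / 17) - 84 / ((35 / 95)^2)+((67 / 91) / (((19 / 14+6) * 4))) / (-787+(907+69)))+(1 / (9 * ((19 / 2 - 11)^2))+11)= -66552097 / 216918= -306.81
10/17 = 0.59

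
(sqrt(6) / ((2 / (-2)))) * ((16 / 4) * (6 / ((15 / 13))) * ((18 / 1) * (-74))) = 138528 * sqrt(6) / 5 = 67864.58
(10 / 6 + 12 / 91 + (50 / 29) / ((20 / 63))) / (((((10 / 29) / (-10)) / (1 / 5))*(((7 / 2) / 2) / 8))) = -1831568 / 9555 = -191.69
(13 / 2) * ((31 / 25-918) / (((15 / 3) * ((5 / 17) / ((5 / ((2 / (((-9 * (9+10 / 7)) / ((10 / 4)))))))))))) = 3327770043 / 8750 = 380316.58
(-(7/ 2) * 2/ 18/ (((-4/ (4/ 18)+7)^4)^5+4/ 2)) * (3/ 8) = -7/ 32291999756762880441744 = -0.00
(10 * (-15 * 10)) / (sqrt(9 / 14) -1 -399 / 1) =4500 * sqrt(14) / 2239991 +8400000 / 2239991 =3.76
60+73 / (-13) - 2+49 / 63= 6220 / 117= 53.16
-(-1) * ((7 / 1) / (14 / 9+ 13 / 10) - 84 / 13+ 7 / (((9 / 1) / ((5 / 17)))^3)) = -47983045271 / 11966048757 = -4.01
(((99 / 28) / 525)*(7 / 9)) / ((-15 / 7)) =-11 / 4500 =-0.00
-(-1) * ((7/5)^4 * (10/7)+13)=2311/125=18.49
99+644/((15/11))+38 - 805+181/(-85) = -10091/51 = -197.86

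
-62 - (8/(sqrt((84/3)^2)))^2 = -3042/49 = -62.08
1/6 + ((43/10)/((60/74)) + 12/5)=787/100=7.87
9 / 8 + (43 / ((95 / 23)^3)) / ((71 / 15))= 122128869 / 97397800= 1.25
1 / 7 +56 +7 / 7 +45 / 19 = 7915 / 133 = 59.51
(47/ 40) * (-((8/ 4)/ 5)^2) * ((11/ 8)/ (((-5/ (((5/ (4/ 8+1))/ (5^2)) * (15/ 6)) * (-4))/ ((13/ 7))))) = -6721/ 840000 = -0.01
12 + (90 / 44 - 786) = -16983 / 22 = -771.95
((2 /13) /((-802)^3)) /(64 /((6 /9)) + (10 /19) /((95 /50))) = -361 /116537648341712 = -0.00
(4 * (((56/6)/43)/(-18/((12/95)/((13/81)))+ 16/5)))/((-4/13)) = 32760/228373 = 0.14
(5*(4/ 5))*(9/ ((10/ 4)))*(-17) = -1224/ 5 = -244.80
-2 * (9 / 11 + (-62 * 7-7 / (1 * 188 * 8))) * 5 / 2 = 35833185 / 16544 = 2165.93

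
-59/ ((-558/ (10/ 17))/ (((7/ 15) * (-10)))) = -4130/ 14229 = -0.29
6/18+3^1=10/3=3.33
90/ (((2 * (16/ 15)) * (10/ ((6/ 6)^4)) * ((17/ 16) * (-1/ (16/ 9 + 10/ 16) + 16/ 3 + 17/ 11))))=154143/ 250886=0.61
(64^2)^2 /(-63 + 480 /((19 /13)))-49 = 318519997 /5043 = 63160.82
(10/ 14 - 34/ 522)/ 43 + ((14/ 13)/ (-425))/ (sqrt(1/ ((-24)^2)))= -19843846/ 434049525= -0.05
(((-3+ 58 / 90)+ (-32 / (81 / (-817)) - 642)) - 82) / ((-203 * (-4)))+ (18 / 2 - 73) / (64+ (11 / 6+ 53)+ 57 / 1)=-29872621 / 34694730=-0.86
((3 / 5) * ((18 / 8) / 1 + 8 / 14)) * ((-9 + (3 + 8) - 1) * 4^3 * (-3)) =-11376 / 35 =-325.03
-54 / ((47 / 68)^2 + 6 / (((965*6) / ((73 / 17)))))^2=-1075187080742400 / 4629128674681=-232.27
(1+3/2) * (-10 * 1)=-25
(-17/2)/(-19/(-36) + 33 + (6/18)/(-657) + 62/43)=-2881602/11854955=-0.24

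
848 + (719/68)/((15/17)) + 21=52859/60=880.98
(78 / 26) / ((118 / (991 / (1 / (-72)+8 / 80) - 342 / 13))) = 6940917 / 23777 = 291.92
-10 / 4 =-5 / 2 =-2.50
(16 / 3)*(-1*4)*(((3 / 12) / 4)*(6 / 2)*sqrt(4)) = -8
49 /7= 7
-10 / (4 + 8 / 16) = -20 / 9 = -2.22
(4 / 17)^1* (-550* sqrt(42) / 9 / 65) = -440* sqrt(42) / 1989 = -1.43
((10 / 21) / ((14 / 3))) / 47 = 5 / 2303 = 0.00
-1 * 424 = -424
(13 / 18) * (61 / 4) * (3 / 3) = 793 / 72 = 11.01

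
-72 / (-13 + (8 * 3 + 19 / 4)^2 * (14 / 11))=-704 / 10159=-0.07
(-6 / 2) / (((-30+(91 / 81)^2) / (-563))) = -58.77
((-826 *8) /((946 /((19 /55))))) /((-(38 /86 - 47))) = -4484 /86515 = -0.05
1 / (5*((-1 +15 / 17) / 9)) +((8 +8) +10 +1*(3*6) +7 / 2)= 161 / 5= 32.20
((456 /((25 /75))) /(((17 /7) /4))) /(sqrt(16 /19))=9576 * sqrt(19) /17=2455.34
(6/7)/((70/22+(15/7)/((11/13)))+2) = 1/9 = 0.11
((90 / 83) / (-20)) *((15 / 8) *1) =-135 / 1328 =-0.10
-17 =-17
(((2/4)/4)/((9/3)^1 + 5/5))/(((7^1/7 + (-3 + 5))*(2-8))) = -1/576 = -0.00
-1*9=-9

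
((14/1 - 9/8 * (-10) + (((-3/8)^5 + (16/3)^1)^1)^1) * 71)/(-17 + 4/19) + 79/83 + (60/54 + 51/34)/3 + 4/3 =-2954969843777/23425155072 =-126.15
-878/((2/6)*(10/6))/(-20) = 3951/50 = 79.02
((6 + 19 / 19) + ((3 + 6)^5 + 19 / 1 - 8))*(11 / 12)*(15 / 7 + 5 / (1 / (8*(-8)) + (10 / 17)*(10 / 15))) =28734618825 / 34412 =835017.40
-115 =-115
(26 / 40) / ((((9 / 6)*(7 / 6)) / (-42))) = -78 / 5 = -15.60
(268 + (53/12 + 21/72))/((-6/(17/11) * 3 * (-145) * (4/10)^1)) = 10115/25056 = 0.40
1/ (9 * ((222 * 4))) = 1/ 7992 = 0.00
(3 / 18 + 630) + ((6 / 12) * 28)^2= 4957 / 6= 826.17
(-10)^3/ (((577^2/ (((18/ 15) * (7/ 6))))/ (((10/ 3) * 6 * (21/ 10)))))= -58800/ 332929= -0.18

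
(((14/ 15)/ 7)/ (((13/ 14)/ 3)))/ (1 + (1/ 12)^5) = 0.43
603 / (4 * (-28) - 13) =-603 / 125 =-4.82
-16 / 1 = -16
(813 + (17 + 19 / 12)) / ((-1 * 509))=-9979 / 6108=-1.63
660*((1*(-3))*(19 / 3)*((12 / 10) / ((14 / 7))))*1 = -7524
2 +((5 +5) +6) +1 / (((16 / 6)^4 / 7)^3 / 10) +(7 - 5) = 688106188675 / 34359738368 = 20.03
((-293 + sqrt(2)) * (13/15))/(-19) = 3809/285 - 13 * sqrt(2)/285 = 13.30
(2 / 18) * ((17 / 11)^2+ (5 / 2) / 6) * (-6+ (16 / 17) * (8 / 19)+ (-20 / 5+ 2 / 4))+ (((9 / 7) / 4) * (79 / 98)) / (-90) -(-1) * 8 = 149403276691 / 28955813040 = 5.16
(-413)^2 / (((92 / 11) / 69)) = 5628777 / 4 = 1407194.25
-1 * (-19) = 19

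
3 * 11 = 33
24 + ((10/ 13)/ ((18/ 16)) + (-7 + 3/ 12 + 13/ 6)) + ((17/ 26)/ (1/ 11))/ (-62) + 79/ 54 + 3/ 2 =499381/ 21762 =22.95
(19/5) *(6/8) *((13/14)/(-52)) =-57/1120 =-0.05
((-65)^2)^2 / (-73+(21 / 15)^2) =-446265625 / 1776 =-251275.69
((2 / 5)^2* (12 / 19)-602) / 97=-285902 / 46075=-6.21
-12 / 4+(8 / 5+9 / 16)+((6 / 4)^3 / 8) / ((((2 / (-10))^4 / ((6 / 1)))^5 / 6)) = 150169372558593749933 / 80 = 1877117156982421874.16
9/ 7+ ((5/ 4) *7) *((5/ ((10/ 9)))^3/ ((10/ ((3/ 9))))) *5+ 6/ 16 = 60279/ 448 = 134.55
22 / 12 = 11 / 6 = 1.83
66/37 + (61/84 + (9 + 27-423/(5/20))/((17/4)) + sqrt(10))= -20454775/52836 + sqrt(10)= -383.97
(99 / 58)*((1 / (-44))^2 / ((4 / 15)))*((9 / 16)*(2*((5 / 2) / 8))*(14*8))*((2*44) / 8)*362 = 7697025 / 14848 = 518.39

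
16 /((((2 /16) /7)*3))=896 /3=298.67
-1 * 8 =-8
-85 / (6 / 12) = -170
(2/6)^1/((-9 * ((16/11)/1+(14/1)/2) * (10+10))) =-0.00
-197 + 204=7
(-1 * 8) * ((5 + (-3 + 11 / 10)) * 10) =-248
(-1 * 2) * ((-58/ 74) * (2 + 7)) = 522/ 37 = 14.11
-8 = -8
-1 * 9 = -9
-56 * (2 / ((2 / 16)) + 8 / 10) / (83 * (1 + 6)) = -672 / 415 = -1.62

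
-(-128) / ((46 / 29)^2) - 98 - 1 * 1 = -25459 / 529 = -48.13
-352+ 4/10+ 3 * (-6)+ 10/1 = -1798/5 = -359.60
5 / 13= 0.38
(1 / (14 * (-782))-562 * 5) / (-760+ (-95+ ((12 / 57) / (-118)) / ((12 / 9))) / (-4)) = 68972621202 / 18071554319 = 3.82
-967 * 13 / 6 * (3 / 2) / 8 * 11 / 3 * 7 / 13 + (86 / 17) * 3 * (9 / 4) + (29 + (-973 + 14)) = -2727835 / 1632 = -1671.47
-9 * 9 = -81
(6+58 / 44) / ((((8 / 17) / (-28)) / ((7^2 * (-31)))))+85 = 29106261 / 44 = 661505.93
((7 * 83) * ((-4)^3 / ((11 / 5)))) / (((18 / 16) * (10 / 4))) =-594944 / 99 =-6009.54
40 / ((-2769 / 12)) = -160 / 923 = -0.17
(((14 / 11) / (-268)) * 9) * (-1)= 63 / 1474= 0.04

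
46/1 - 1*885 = -839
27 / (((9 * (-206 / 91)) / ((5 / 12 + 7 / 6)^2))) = -32851 / 9888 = -3.32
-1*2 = -2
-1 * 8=-8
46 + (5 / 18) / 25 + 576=55981 / 90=622.01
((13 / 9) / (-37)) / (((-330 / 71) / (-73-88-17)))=-82147 / 54945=-1.50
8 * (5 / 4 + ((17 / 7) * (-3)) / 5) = -58 / 35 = -1.66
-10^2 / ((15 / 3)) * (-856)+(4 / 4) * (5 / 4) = 68485 / 4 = 17121.25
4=4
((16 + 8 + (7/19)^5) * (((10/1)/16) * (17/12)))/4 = 5052670555/950822016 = 5.31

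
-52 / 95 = -0.55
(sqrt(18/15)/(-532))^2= 3/707560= 0.00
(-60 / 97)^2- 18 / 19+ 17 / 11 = 1928525 / 1966481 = 0.98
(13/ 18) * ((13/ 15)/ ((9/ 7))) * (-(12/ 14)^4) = -1352/ 5145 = -0.26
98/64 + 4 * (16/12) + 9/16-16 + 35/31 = -22153/2976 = -7.44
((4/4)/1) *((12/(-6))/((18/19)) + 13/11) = -92/99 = -0.93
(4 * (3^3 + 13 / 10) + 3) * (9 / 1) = 5229 / 5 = 1045.80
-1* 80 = -80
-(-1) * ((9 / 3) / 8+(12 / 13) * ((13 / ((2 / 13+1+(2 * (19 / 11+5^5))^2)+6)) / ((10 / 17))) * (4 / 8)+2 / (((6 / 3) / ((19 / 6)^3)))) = 533627600111417 / 16608582231750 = 32.13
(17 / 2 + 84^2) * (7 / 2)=98903 / 4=24725.75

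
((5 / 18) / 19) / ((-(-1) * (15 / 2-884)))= -5 / 299763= -0.00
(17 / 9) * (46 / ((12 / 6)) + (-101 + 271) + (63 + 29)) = 1615 / 3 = 538.33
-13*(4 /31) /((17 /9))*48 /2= -11232 /527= -21.31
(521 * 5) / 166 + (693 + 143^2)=3512177 / 166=21157.69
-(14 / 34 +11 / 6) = -229 / 102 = -2.25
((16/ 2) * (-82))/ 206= -328/ 103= -3.18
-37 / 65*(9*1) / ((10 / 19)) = -6327 / 650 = -9.73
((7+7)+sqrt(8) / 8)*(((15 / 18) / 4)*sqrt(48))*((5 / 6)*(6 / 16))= 25*sqrt(3)*(sqrt(2)+56) / 384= 6.47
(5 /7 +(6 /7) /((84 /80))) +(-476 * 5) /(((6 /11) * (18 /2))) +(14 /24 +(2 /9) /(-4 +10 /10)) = -851615 /1764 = -482.77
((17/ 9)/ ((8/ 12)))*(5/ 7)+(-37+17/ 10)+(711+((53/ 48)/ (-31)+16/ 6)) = 35432881/ 52080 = 680.35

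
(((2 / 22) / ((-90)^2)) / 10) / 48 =1 / 42768000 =0.00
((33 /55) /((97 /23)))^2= 4761 /235225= 0.02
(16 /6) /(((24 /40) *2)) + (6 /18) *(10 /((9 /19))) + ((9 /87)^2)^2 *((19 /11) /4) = 7780132553 /840249828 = 9.26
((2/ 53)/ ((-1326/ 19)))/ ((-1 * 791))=19/ 27794949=0.00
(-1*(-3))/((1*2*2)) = 3/4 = 0.75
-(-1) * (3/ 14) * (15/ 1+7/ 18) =277/ 84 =3.30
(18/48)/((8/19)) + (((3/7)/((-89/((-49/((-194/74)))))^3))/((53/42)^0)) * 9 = 35203062261921/41177995016768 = 0.85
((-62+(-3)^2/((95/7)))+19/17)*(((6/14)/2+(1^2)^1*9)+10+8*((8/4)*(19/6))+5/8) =-4245.81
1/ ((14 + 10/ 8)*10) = 0.01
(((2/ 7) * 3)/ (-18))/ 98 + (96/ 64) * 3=4630/ 1029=4.50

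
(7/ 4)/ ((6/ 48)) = 14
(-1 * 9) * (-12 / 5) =108 / 5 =21.60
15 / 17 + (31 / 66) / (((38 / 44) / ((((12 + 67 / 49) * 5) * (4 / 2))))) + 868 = 941.58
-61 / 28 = -2.18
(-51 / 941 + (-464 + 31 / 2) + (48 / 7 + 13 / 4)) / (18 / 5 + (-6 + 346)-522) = 2.46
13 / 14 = 0.93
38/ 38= 1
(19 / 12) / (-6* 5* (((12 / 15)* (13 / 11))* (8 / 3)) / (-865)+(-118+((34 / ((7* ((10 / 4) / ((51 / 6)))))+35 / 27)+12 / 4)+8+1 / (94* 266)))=-10170783315 / 572359891783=-0.02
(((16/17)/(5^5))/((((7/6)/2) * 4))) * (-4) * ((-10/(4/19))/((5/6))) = 10944/371875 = 0.03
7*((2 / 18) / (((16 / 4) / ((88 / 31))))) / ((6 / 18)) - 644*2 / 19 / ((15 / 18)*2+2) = -327166 / 19437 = -16.83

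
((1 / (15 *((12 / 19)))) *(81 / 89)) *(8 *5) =342 / 89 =3.84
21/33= 7/11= 0.64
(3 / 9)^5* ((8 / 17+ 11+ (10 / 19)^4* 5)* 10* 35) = 9191908250 / 538356051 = 17.07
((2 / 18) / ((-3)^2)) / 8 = 1 / 648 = 0.00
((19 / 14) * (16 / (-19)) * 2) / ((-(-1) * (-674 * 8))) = 1 / 2359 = 0.00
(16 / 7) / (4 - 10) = -0.38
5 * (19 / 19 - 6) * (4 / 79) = -100 / 79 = -1.27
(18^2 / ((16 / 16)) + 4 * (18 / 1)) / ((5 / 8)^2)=1013.76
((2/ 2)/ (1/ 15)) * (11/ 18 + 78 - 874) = -71585/ 6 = -11930.83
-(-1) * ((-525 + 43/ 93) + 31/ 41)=-523.78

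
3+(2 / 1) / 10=3.20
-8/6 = -4/3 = -1.33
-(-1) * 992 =992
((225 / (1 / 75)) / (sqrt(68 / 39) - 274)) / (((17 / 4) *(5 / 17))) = -18032625 / 365987 - 3375 *sqrt(663) / 365987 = -49.51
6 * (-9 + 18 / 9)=-42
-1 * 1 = -1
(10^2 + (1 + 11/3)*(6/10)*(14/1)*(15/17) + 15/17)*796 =1833188/17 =107834.59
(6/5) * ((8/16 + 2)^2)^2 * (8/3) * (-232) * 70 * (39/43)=-79170000/43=-1841162.79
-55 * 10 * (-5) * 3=8250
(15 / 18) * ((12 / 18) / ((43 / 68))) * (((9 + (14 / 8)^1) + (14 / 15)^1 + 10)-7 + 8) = 23137 / 1161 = 19.93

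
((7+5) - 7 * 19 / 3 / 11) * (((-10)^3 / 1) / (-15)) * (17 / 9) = 894200 / 891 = 1003.59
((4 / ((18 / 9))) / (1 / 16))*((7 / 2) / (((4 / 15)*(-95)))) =-84 / 19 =-4.42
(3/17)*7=21/17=1.24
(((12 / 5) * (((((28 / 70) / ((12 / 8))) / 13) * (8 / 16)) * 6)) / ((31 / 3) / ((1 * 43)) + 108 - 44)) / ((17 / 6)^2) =222912 / 778356475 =0.00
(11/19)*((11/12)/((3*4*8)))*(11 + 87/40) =63767/875520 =0.07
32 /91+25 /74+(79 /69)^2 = 64132217 /32060574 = 2.00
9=9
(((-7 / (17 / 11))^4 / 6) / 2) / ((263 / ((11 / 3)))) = 386683451 / 790776828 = 0.49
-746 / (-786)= 373 / 393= 0.95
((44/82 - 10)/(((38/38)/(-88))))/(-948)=-8536/9717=-0.88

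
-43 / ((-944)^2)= -43 / 891136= -0.00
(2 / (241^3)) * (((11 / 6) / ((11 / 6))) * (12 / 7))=24 / 97982647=0.00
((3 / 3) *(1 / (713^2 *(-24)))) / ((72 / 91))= -91 / 878461632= -0.00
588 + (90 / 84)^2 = 115473 / 196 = 589.15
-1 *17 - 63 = -80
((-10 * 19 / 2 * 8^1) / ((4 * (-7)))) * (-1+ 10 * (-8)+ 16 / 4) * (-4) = 8360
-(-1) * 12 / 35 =12 / 35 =0.34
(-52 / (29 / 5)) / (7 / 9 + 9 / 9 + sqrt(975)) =37440 / 2282851-105300 * sqrt(39) / 2282851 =-0.27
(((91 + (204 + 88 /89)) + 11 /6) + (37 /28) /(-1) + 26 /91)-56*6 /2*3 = -1549129 /7476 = -207.21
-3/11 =-0.27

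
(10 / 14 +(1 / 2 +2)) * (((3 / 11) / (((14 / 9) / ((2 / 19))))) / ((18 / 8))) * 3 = 810 / 10241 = 0.08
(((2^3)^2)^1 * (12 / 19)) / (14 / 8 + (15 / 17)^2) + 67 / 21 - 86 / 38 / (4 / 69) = -92663573 / 4665108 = -19.86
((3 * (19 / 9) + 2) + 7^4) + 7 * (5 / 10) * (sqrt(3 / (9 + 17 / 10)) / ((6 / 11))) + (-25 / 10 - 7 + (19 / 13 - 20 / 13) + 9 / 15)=77 * sqrt(3210) / 1284 + 936139 / 390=2403.75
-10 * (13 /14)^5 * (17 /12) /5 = -6311981 /3226944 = -1.96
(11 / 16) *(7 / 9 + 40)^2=1481579 / 1296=1143.19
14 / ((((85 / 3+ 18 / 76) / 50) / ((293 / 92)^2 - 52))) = -3533933025 / 3445906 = -1025.55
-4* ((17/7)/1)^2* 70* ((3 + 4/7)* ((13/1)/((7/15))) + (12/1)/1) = -184117.43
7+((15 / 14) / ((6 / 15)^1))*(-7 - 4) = -629 / 28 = -22.46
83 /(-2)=-83 /2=-41.50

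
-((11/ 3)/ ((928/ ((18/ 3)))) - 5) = 2309/ 464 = 4.98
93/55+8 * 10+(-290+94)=-6287/55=-114.31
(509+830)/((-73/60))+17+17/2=-156957/146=-1075.05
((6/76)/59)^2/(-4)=-9/20106256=-0.00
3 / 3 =1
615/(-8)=-615/8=-76.88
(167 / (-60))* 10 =-167 / 6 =-27.83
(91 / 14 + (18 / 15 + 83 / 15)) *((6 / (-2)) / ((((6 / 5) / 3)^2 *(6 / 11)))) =-21835 / 48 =-454.90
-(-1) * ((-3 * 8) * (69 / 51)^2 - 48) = -26568 / 289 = -91.93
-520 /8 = -65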